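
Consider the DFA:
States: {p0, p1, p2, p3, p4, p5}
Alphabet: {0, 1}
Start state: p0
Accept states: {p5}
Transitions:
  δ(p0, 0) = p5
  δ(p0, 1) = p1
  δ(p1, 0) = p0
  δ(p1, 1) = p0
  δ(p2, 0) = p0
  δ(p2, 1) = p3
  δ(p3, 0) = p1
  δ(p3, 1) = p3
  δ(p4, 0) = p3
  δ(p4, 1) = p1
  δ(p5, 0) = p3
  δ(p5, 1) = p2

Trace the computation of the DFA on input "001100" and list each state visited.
read '0': p0 → p5
  read '0': p5 → p3
  read '1': p3 → p3
  read '1': p3 → p3
  read '0': p3 → p1
  read '0': p1 → p0
p0 -> p5 -> p3 -> p3 -> p3 -> p1 -> p0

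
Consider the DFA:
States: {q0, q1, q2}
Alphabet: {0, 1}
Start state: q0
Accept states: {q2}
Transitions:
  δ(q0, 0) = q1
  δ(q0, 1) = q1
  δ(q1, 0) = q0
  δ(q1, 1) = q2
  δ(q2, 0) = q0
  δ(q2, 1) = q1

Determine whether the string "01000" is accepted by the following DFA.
Processing string "01000":
  q0 --0--> q1
  q1 --1--> q2
  q2 --0--> q0
  q0 --0--> q1
  q1 --0--> q0
Final state: q0
Accept states: {q2}
No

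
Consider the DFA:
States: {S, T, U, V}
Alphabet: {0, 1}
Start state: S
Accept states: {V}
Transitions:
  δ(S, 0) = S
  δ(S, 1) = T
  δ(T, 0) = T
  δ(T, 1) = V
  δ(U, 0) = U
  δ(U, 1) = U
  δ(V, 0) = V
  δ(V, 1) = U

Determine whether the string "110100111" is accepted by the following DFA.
Processing string "110100111":
  S --1--> T
  T --1--> V
  V --0--> V
  V --1--> U
  U --0--> U
  U --0--> U
  U --1--> U
  U --1--> U
  U --1--> U
Final state: U
Accept states: {V}
No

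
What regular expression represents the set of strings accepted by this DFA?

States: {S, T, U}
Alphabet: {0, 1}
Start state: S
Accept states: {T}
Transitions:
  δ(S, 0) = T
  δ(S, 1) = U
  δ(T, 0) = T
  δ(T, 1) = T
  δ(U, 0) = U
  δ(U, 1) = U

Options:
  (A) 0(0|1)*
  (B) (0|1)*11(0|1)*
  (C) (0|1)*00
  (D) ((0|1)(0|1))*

Check each option against the DFA on short strings; one disagreement eliminates an option:
  (A) 0(0|1)*: agrees with the DFA on every string of length ≤ 6
  (B) (0|1)*11(0|1)*: on '0' the DFA goes S → T and accepts (T ∈ Accept), but the regex does not match it → eliminate
  (C) (0|1)*00: on '0' the DFA goes S → T and accepts (T ∈ Accept), but the regex does not match it → eliminate
  (D) ((0|1)(0|1))*: on ε the DFA stays in S and rejects (S ∉ Accept), but the regex matches it → eliminate
Only (A) is consistent with the DFA.
(A) 0(0|1)*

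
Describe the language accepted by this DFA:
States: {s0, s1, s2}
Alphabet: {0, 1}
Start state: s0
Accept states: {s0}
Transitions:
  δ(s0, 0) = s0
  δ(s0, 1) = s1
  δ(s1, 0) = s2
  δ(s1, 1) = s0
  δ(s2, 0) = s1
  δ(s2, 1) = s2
Testing a few strings:
  '1101' → reject
  '010' → reject
  '00' → accept
  '111' → reject
State roles: s0=value ≡ 0 (mod 3); s1=value ≡ 1 (mod 3); s2=value ≡ 2 (mod 3)
All binary strings representing a multiple of 3 (read in base 2; leading zeros allowed and ε counts as 0)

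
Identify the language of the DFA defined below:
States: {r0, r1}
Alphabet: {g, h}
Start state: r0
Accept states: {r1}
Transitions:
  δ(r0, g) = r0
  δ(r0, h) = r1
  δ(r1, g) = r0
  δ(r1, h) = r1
Testing a few strings:
  'g' → reject
  'gh' → accept
  'hhh' → accept
  'hg' → reject
State roles: r0=last symbol not h; r1=last symbol is h
All strings over {g,h} ending with h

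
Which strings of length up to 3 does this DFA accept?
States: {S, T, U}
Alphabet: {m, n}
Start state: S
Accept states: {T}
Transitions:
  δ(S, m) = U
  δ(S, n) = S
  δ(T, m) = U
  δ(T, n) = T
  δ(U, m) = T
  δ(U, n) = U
mm, mmn, mnm, nmm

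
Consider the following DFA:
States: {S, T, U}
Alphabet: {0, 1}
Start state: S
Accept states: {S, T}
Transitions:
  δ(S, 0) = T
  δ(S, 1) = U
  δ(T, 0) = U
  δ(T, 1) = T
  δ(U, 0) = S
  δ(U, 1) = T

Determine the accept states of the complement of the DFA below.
Complement accept states = All states \ Original accept states
= {S, T, U} \ {S, T}
{U}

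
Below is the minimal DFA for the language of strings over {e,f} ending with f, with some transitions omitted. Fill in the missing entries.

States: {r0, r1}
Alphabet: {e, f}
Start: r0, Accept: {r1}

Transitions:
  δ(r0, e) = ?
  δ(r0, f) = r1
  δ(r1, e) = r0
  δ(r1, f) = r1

From the language and accept set, identify what each state tracks — r0: last symbol not f; r1: last symbol is f.
Each missing δ(q, a) is the state matching the new tracked value after reading a.
δ(r0, e) = r0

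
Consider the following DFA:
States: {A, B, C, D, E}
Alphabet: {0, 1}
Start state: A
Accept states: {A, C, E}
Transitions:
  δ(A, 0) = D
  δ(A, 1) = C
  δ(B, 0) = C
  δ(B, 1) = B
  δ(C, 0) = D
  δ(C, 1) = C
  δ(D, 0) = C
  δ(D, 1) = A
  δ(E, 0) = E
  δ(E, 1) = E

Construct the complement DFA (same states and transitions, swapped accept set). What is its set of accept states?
Complement accept states = All states \ Original accept states
= {A, B, C, D, E} \ {A, C, E}
{B, D}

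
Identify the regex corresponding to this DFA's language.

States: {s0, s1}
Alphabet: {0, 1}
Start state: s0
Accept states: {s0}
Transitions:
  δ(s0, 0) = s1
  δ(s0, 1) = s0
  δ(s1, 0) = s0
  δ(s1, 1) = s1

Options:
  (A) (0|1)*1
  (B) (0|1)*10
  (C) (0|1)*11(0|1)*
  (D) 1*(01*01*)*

Check each option against the DFA on short strings; one disagreement eliminates an option:
  (A) (0|1)*1: on ε the DFA stays in s0 and accepts (s0 ∈ Accept), but the regex does not match it → eliminate
  (B) (0|1)*10: on ε the DFA stays in s0 and accepts (s0 ∈ Accept), but the regex does not match it → eliminate
  (C) (0|1)*11(0|1)*: on ε the DFA stays in s0 and accepts (s0 ∈ Accept), but the regex does not match it → eliminate
  (D) 1*(01*01*)*: agrees with the DFA on every string of length ≤ 6
Only (D) is consistent with the DFA.
(D) 1*(01*01*)*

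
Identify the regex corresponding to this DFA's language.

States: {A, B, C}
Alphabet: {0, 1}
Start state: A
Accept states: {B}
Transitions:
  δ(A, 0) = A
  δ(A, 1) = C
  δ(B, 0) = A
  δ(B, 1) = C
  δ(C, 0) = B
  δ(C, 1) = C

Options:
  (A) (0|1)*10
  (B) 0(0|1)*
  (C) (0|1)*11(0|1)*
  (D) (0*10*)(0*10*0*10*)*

Check each option against the DFA on short strings; one disagreement eliminates an option:
  (A) (0|1)*10: agrees with the DFA on every string of length ≤ 6
  (B) 0(0|1)*: on '0' the DFA goes A → A and rejects (A ∉ Accept), but the regex matches it → eliminate
  (C) (0|1)*11(0|1)*: on '10' the DFA goes A → C → B and accepts (B ∈ Accept), but the regex does not match it → eliminate
  (D) (0*10*)(0*10*0*10*)*: on '1' the DFA goes A → C and rejects (C ∉ Accept), but the regex matches it → eliminate
Only (A) is consistent with the DFA.
(A) (0|1)*10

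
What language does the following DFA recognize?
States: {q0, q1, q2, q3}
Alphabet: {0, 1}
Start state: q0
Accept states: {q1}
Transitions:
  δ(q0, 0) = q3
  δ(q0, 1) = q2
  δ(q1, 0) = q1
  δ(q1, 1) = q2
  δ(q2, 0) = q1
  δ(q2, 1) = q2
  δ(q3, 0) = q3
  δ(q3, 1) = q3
Testing a few strings:
  '11' → reject
  '110' → accept
  '0100' → reject
  '1' → reject
State roles: q0=no input read; q1=started with 1, last symbol 0; q2=started with 1, last symbol 1; q3=started with 0 (dead)
All binary strings that start with 1 and end with 0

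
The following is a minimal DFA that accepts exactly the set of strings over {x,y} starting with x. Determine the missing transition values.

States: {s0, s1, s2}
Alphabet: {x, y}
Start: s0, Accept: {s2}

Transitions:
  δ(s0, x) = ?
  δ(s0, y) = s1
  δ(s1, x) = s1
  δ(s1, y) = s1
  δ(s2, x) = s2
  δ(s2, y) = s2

From the language and accept set, identify what each state tracks — s0: no input read; s1: started with y (dead); s2: started with x.
Each missing δ(q, a) is the state matching the new tracked value after reading a.
δ(s0, x) = s2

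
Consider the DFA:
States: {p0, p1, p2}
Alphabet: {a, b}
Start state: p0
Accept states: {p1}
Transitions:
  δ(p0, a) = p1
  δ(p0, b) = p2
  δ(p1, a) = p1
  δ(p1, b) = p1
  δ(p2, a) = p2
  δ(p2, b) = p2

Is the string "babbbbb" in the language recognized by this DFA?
Processing string "babbbbb":
  p0 --b--> p2
  p2 --a--> p2
  p2 --b--> p2
  p2 --b--> p2
  p2 --b--> p2
  p2 --b--> p2
  p2 --b--> p2
Final state: p2
Accept states: {p1}
No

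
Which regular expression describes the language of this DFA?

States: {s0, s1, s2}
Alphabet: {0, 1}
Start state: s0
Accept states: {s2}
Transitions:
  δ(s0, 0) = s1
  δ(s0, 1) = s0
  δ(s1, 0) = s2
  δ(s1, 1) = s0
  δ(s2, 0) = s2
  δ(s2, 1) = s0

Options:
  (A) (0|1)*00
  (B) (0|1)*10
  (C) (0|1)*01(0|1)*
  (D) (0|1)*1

Check each option against the DFA on short strings; one disagreement eliminates an option:
  (A) (0|1)*00: agrees with the DFA on every string of length ≤ 6
  (B) (0|1)*10: on '00' the DFA goes s0 → s1 → s2 and accepts (s2 ∈ Accept), but the regex does not match it → eliminate
  (C) (0|1)*01(0|1)*: on '00' the DFA goes s0 → s1 → s2 and accepts (s2 ∈ Accept), but the regex does not match it → eliminate
  (D) (0|1)*1: on '1' the DFA goes s0 → s0 and rejects (s0 ∉ Accept), but the regex matches it → eliminate
Only (A) is consistent with the DFA.
(A) (0|1)*00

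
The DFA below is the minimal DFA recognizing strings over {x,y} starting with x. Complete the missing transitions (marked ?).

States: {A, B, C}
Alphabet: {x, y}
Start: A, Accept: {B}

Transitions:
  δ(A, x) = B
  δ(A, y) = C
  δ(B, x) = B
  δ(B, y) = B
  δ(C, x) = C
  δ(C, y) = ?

From the language and accept set, identify what each state tracks — A: no input read; B: started with x; C: started with y (dead).
Each missing δ(q, a) is the state matching the new tracked value after reading a.
δ(C, y) = C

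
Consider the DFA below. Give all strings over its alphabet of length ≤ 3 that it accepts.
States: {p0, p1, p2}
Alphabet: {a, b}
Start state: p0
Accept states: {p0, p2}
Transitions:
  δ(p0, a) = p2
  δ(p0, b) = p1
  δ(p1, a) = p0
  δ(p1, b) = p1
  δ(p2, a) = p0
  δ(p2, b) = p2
ε, a, aa, ab, ba, aaa, aba, abb, baa, bba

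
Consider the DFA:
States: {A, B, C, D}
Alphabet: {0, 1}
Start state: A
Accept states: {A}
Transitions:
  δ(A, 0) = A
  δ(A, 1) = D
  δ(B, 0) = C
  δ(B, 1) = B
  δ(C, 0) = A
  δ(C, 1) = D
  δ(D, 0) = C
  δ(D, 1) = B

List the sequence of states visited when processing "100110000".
read '1': A → D
  read '0': D → C
  read '0': C → A
  read '1': A → D
  read '1': D → B
  read '0': B → C
  read '0': C → A
  read '0': A → A
  read '0': A → A
A -> D -> C -> A -> D -> B -> C -> A -> A -> A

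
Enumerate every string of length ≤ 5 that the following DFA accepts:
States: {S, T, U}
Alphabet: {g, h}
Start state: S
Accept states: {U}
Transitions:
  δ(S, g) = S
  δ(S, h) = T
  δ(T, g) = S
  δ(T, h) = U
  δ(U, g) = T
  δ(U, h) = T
hh, ghh, gghh, hghh, hhgh, hhhh, ggghh, ghghh, ghhgh, ghhhh, hgghh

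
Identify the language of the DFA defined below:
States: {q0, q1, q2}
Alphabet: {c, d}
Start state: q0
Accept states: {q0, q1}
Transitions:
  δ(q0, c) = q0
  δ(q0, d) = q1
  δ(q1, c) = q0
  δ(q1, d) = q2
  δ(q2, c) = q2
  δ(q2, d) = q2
Testing a few strings:
  'dc' → accept
  'cdc' → accept
  'ddc' → reject
  'cccd' → accept
State roles: q0=last symbol not d (ok); q1=last symbol d (ok); q2=saw dd (dead)
All strings over {c,d} with no two consecutive d's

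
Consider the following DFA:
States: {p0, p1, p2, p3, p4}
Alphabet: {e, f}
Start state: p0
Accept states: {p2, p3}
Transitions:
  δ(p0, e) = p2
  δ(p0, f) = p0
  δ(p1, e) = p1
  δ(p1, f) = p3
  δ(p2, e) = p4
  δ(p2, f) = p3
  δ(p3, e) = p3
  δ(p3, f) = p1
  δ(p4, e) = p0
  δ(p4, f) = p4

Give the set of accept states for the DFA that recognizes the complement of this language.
Complement accept states = All states \ Original accept states
= {p0, p1, p2, p3, p4} \ {p2, p3}
{p0, p1, p4}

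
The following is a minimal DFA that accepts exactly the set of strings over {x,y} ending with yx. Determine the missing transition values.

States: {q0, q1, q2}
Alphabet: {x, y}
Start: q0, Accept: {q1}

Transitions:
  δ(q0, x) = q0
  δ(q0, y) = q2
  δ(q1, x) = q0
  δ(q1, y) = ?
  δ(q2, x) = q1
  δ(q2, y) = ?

From the language and accept set, identify what each state tracks — q0: no suffix match; q1: suffix is yx; q2: one trailing y.
Each missing δ(q, a) is the state matching the new tracked value after reading a.
δ(q1, y) = q2; δ(q2, y) = q2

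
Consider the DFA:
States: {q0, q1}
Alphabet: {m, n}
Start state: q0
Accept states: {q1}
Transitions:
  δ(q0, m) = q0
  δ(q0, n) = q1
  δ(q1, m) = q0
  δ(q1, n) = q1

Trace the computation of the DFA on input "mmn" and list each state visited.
read 'm': q0 → q0
  read 'm': q0 → q0
  read 'n': q0 → q1
q0 -> q0 -> q0 -> q1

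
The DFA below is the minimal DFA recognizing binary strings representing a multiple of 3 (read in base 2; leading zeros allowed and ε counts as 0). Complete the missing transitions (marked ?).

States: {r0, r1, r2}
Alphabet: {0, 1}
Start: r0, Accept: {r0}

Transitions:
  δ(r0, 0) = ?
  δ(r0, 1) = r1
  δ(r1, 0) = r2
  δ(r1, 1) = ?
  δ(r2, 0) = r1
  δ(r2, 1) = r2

From the language and accept set, identify what each state tracks — r0: value ≡ 0 (mod 3); r1: value ≡ 1 (mod 3); r2: value ≡ 2 (mod 3).
Each missing δ(q, a) is the state matching the new tracked value after reading a.
δ(r0, 0) = r0; δ(r1, 1) = r0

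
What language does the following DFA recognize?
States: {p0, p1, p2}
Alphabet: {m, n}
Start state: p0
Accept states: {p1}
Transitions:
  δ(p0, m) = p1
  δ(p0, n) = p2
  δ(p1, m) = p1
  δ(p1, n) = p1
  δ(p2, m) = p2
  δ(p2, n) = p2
Testing a few strings:
  'm' → accept
  'mmm' → accept
  'nm' → reject
  'n' → reject
State roles: p0=no input read; p1=started with m; p2=started with n (dead)
All strings over {m,n} starting with m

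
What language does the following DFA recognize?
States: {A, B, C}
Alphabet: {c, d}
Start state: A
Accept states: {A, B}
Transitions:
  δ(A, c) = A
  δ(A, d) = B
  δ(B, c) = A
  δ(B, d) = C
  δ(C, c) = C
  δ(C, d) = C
Testing a few strings:
  'c' → accept
  'ccdd' → reject
  'ddd' → reject
  'dcd' → accept
State roles: A=last symbol not d (ok); B=last symbol d (ok); C=saw dd (dead)
All strings over {c,d} with no two consecutive d's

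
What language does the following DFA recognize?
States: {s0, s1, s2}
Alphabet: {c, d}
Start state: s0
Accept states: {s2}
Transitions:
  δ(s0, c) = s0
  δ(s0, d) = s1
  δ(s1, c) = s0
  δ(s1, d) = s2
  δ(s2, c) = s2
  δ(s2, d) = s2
Testing a few strings:
  'c' → reject
  'cdcd' → reject
  'cc' → reject
  'cdcc' → reject
State roles: s0=no progress toward dd; s1=one trailing d; s2=substring dd seen
All strings over {c,d} containing the substring dd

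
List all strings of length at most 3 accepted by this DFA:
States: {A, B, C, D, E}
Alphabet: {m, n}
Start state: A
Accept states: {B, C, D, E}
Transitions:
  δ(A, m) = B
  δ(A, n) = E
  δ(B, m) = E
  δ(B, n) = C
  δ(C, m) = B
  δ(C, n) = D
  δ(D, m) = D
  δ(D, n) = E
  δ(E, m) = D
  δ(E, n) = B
m, n, mm, mn, nm, nn, mmm, mmn, mnm, mnn, nmm, nmn, nnm, nnn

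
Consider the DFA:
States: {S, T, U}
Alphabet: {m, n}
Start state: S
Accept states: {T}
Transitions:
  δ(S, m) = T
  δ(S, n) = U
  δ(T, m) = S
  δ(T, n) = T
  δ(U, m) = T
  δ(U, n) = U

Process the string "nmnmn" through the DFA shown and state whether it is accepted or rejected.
Processing string "nmnmn":
  S --n--> U
  U --m--> T
  T --n--> T
  T --m--> S
  S --n--> U
Final state: U
Accept states: {T}
No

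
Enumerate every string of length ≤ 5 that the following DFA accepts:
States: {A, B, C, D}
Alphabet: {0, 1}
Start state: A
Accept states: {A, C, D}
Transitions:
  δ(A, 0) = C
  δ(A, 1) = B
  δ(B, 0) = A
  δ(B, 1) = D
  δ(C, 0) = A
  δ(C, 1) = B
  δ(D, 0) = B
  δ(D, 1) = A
ε, 0, 00, 10, 11, 000, 010, 011, 100, 111, 0000, 0010, 0011, 0100, 0111, 1000, 1010, 1011, 1100, 1101, 1110, 00000, 00010, 00011, 00100, 00111, 01000, 01010, 01011, 01100, 01101, 01110, 10000, 10010, 10011, 10100, 10111, 11000, 11011, 11100, 11110, 11111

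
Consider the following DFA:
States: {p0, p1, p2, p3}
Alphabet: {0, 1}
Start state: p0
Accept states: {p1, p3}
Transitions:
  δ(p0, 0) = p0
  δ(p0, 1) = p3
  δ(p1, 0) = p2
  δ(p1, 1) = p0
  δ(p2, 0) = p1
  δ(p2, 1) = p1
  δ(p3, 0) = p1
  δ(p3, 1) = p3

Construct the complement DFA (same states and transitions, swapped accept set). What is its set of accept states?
Complement accept states = All states \ Original accept states
= {p0, p1, p2, p3} \ {p1, p3}
{p0, p2}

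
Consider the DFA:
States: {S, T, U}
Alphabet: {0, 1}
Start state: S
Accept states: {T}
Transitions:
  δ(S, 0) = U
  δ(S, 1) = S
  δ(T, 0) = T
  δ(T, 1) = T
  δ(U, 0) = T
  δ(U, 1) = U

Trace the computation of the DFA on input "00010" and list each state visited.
read '0': S → U
  read '0': U → T
  read '0': T → T
  read '1': T → T
  read '0': T → T
S -> U -> T -> T -> T -> T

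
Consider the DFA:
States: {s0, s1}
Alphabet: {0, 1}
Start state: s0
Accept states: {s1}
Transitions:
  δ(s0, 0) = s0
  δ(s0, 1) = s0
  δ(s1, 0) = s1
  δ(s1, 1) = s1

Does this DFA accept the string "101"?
Processing string "101":
  s0 --1--> s0
  s0 --0--> s0
  s0 --1--> s0
Final state: s0
Accept states: {s1}
No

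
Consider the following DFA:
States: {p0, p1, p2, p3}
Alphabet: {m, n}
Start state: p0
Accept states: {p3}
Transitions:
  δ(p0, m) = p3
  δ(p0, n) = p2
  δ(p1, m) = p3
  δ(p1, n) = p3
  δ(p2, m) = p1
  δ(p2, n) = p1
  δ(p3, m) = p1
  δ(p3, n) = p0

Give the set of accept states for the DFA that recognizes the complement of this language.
Complement accept states = All states \ Original accept states
= {p0, p1, p2, p3} \ {p3}
{p0, p1, p2}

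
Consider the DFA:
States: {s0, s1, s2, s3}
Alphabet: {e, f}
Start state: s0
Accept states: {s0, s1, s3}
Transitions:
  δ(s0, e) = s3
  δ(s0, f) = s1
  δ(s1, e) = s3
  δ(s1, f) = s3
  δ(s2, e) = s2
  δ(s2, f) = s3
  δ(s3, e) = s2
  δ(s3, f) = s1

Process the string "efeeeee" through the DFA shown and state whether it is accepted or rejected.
Processing string "efeeeee":
  s0 --e--> s3
  s3 --f--> s1
  s1 --e--> s3
  s3 --e--> s2
  s2 --e--> s2
  s2 --e--> s2
  s2 --e--> s2
Final state: s2
Accept states: {s0, s1, s3}
No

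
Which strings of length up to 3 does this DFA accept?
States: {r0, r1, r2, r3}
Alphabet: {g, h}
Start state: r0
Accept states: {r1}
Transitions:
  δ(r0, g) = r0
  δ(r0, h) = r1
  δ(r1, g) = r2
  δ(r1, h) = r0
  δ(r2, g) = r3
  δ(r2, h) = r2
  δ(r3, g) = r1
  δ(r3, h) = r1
h, gh, ggh, hhh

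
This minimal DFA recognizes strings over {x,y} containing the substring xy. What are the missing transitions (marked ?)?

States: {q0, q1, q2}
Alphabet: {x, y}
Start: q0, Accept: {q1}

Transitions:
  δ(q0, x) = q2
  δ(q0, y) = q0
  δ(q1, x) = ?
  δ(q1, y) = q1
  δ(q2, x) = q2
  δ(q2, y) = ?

From the language and accept set, identify what each state tracks — q0: no x seen yet; q1: substring xy seen; q2: seen a x, waiting for y.
Each missing δ(q, a) is the state matching the new tracked value after reading a.
δ(q1, x) = q1; δ(q2, y) = q1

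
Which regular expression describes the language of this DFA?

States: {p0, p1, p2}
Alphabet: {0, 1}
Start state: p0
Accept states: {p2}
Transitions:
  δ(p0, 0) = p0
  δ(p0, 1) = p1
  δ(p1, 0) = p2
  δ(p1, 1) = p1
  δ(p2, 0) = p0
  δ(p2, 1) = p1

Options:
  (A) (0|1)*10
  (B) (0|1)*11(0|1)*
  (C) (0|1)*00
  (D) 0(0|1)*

Check each option against the DFA on short strings; one disagreement eliminates an option:
  (A) (0|1)*10: agrees with the DFA on every string of length ≤ 6
  (B) (0|1)*11(0|1)*: on '10' the DFA goes p0 → p1 → p2 and accepts (p2 ∈ Accept), but the regex does not match it → eliminate
  (C) (0|1)*00: on '00' the DFA goes p0 → p0 → p0 and rejects (p0 ∉ Accept), but the regex matches it → eliminate
  (D) 0(0|1)*: on '0' the DFA goes p0 → p0 and rejects (p0 ∉ Accept), but the regex matches it → eliminate
Only (A) is consistent with the DFA.
(A) (0|1)*10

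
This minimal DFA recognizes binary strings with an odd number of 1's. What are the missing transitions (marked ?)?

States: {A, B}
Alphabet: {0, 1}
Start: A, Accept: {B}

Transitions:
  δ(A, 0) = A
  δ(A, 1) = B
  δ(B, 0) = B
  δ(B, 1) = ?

From the language and accept set, identify what each state tracks — A: even number of 1's so far; B: odd number of 1's so far.
Each missing δ(q, a) is the state matching the new tracked value after reading a.
δ(B, 1) = A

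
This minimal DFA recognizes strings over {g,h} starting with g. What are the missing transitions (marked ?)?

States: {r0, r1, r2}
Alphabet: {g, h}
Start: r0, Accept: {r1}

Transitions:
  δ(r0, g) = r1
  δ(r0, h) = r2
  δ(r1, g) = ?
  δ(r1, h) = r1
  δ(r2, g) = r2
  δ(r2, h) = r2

From the language and accept set, identify what each state tracks — r0: no input read; r1: started with g; r2: started with h (dead).
Each missing δ(q, a) is the state matching the new tracked value after reading a.
δ(r1, g) = r1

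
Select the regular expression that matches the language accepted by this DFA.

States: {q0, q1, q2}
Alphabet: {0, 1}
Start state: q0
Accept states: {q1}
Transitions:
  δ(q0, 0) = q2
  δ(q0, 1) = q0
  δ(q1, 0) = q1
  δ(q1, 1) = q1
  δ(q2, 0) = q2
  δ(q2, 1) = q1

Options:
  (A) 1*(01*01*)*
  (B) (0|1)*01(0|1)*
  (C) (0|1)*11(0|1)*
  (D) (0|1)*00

Check each option against the DFA on short strings; one disagreement eliminates an option:
  (A) 1*(01*01*)*: on ε the DFA stays in q0 and rejects (q0 ∉ Accept), but the regex matches it → eliminate
  (B) (0|1)*01(0|1)*: agrees with the DFA on every string of length ≤ 6
  (C) (0|1)*11(0|1)*: on '01' the DFA goes q0 → q2 → q1 and accepts (q1 ∈ Accept), but the regex does not match it → eliminate
  (D) (0|1)*00: on '00' the DFA goes q0 → q2 → q2 and rejects (q2 ∉ Accept), but the regex matches it → eliminate
Only (B) is consistent with the DFA.
(B) (0|1)*01(0|1)*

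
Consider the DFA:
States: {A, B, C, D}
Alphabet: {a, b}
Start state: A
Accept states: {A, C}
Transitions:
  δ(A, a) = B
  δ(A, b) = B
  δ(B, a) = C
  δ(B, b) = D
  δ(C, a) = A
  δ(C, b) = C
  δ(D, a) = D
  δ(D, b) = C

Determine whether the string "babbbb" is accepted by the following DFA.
Processing string "babbbb":
  A --b--> B
  B --a--> C
  C --b--> C
  C --b--> C
  C --b--> C
  C --b--> C
Final state: C
Accept states: {A, C}
Yes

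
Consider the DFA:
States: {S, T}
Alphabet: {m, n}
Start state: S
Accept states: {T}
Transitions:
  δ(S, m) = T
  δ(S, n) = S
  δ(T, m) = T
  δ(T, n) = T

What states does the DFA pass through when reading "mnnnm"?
read 'm': S → T
  read 'n': T → T
  read 'n': T → T
  read 'n': T → T
  read 'm': T → T
S -> T -> T -> T -> T -> T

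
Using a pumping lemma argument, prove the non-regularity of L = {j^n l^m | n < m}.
Assume L is regular with pumping length p. Idea: pumping up the j-block makes the j-count reach the l-count.
Choose s = j^p l^(p+1) ∈ L. By the pumping lemma, s = xyz with |xy| ≤ p, |y| > 0, so y = j^k with k ≥ 1. Then xy²z = j^(p+k) l^(p+1). Since p+k ≥ p+1, the number of j's is no longer strictly less than the number of l's, so xy²z ∉ L.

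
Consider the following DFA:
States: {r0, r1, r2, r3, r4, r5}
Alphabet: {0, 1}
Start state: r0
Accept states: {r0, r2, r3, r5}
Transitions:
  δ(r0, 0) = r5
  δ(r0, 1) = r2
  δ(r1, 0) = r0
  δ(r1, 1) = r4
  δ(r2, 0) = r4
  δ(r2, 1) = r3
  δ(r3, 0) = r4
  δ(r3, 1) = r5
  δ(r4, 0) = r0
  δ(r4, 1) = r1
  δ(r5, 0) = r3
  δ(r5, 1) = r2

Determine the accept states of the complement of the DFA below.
Complement accept states = All states \ Original accept states
= {r0, r1, r2, r3, r4, r5} \ {r0, r2, r3, r5}
{r1, r4}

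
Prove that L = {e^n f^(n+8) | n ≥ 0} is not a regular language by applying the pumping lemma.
Assume L is regular with pumping length p. Idea: pumping the e-block breaks the fixed offset of 8.
Choose s = e^p f^(p+8) ∈ L. By the pumping lemma, s = xyz with |xy| ≤ p, |y| > 0, so y = e^k with k ≥ 1. Then xy²z = e^(p+k) f^(p+8). For this to be in L we would need p+8 = (p+k)+8, i.e. k = 0, contradicting k ≥ 1. So xy²z ∉ L.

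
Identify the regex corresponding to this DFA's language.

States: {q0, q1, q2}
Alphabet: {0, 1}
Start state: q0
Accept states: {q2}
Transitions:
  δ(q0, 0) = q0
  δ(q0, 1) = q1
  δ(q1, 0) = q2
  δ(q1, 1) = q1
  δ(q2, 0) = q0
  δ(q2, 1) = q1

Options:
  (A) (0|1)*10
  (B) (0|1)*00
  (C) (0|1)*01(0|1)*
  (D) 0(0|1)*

Check each option against the DFA on short strings; one disagreement eliminates an option:
  (A) (0|1)*10: agrees with the DFA on every string of length ≤ 6
  (B) (0|1)*00: on '00' the DFA goes q0 → q0 → q0 and rejects (q0 ∉ Accept), but the regex matches it → eliminate
  (C) (0|1)*01(0|1)*: on '01' the DFA goes q0 → q0 → q1 and rejects (q1 ∉ Accept), but the regex matches it → eliminate
  (D) 0(0|1)*: on '0' the DFA goes q0 → q0 and rejects (q0 ∉ Accept), but the regex matches it → eliminate
Only (A) is consistent with the DFA.
(A) (0|1)*10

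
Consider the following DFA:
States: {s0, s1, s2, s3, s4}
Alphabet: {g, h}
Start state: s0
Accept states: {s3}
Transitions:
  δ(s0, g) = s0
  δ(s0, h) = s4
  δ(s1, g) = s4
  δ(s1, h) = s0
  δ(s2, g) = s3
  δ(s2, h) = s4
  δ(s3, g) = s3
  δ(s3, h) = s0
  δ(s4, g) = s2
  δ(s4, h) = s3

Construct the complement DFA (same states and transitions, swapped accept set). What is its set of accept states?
Complement accept states = All states \ Original accept states
= {s0, s1, s2, s3, s4} \ {s3}
{s0, s1, s2, s4}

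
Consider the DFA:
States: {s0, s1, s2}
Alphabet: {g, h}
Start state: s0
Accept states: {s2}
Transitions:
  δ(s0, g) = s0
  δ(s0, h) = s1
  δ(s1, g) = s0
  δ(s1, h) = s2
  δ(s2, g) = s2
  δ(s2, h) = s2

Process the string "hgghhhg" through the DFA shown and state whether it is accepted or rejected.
Processing string "hgghhhg":
  s0 --h--> s1
  s1 --g--> s0
  s0 --g--> s0
  s0 --h--> s1
  s1 --h--> s2
  s2 --h--> s2
  s2 --g--> s2
Final state: s2
Accept states: {s2}
Yes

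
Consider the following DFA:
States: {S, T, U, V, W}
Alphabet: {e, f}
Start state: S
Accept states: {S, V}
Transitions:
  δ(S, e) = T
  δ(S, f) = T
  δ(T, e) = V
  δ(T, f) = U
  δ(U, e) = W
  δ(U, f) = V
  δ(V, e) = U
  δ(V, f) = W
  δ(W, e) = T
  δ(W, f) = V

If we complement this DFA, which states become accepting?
Complement accept states = All states \ Original accept states
= {S, T, U, V, W} \ {S, V}
{T, U, W}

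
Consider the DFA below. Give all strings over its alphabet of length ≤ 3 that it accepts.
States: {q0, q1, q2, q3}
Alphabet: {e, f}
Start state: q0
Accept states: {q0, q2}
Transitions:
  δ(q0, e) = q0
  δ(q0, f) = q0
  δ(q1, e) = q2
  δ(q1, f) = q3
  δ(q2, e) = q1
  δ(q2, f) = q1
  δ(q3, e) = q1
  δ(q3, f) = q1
ε, e, f, ee, ef, fe, ff, eee, eef, efe, eff, fee, fef, ffe, fff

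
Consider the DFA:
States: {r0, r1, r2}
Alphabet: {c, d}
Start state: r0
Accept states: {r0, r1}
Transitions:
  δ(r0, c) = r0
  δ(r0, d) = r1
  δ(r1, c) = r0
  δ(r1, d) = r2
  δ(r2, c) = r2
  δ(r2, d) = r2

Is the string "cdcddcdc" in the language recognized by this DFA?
Processing string "cdcddcdc":
  r0 --c--> r0
  r0 --d--> r1
  r1 --c--> r0
  r0 --d--> r1
  r1 --d--> r2
  r2 --c--> r2
  r2 --d--> r2
  r2 --c--> r2
Final state: r2
Accept states: {r0, r1}
No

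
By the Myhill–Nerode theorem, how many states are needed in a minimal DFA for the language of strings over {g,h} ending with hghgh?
By Myhill–Nerode, count the distinguishable equivalence classes: 6 classes — one per longest suffix of the input that is a prefix of 'hghgh' (lengths 0 through 5); only the length-5 class is accepting.
6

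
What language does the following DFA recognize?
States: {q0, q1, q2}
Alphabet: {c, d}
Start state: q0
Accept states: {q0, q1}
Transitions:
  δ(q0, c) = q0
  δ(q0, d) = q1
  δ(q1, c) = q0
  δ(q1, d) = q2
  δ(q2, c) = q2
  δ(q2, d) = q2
Testing a few strings:
  'cdc' → accept
  'dcc' → accept
  'dd' → reject
  'cc' → accept
State roles: q0=last symbol not d (ok); q1=last symbol d (ok); q2=saw dd (dead)
All strings over {c,d} with no two consecutive d's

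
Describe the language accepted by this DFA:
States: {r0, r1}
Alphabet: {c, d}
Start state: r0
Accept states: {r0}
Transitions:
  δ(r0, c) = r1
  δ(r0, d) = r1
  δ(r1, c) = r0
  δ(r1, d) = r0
Testing a few strings:
  'dd' → accept
  'dcc' → reject
  'd' → reject
  'ccd' → reject
State roles: r0=even length so far; r1=odd length so far
All strings over {c,d} of even length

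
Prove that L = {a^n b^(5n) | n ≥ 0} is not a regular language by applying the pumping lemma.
Assume L is regular with pumping length p. Idea: pumping the a-block breaks the 1:5 ratio.
Choose s = a^p b^(5p) (length 6p ≥ p). By the pumping lemma, s = xyz with |xy| ≤ p, |y| > 0, so y = a^k with k ≥ 1. Then xy²z = a^(p+k) b^(5p). For this to be in L we would need 5p = 5(p+k), i.e. 5k = 0, contradicting k ≥ 1. So xy²z ∉ L.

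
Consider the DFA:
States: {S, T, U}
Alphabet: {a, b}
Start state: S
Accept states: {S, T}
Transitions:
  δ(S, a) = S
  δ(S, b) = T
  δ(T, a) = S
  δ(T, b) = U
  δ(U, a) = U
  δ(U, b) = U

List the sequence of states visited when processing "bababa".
read 'b': S → T
  read 'a': T → S
  read 'b': S → T
  read 'a': T → S
  read 'b': S → T
  read 'a': T → S
S -> T -> S -> T -> S -> T -> S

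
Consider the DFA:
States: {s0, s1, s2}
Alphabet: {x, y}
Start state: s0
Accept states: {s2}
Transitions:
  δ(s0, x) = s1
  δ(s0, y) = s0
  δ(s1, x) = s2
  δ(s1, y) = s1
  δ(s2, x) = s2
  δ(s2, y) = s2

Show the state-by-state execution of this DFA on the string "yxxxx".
read 'y': s0 → s0
  read 'x': s0 → s1
  read 'x': s1 → s2
  read 'x': s2 → s2
  read 'x': s2 → s2
s0 -> s0 -> s1 -> s2 -> s2 -> s2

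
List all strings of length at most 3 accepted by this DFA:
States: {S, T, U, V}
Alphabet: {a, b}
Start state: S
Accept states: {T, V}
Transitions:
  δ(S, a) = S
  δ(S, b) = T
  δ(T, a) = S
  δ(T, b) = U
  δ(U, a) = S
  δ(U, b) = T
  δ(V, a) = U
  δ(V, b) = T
b, ab, aab, bab, bbb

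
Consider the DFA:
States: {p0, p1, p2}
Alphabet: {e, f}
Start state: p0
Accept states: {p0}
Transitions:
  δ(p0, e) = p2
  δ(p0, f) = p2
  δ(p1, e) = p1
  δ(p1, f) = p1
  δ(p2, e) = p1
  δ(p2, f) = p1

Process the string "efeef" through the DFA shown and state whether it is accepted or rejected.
Processing string "efeef":
  p0 --e--> p2
  p2 --f--> p1
  p1 --e--> p1
  p1 --e--> p1
  p1 --f--> p1
Final state: p1
Accept states: {p0}
No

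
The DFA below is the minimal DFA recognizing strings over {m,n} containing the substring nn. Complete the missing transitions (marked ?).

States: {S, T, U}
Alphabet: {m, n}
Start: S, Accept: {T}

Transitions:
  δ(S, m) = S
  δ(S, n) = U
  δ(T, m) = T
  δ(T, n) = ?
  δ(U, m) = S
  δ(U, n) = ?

From the language and accept set, identify what each state tracks — S: no progress toward nn; T: substring nn seen; U: one trailing n.
Each missing δ(q, a) is the state matching the new tracked value after reading a.
δ(T, n) = T; δ(U, n) = T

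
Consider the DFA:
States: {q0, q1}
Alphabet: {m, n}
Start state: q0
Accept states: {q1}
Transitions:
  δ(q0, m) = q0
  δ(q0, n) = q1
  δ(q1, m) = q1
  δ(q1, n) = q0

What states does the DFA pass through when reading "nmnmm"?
read 'n': q0 → q1
  read 'm': q1 → q1
  read 'n': q1 → q0
  read 'm': q0 → q0
  read 'm': q0 → q0
q0 -> q1 -> q1 -> q0 -> q0 -> q0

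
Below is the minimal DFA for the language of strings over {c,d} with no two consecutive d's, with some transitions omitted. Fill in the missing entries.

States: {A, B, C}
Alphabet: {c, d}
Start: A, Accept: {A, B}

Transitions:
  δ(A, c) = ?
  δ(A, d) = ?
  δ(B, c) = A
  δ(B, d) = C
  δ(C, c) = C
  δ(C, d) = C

From the language and accept set, identify what each state tracks — A: last symbol not d (ok); B: last symbol d (ok); C: saw dd (dead).
Each missing δ(q, a) is the state matching the new tracked value after reading a.
δ(A, c) = A; δ(A, d) = B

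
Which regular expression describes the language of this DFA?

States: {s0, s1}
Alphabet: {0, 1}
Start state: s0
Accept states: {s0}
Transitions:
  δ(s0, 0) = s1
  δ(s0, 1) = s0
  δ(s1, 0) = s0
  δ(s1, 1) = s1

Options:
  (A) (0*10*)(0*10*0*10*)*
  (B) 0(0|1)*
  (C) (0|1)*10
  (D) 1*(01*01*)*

Check each option against the DFA on short strings; one disagreement eliminates an option:
  (A) (0*10*)(0*10*0*10*)*: on ε the DFA stays in s0 and accepts (s0 ∈ Accept), but the regex does not match it → eliminate
  (B) 0(0|1)*: on ε the DFA stays in s0 and accepts (s0 ∈ Accept), but the regex does not match it → eliminate
  (C) (0|1)*10: on ε the DFA stays in s0 and accepts (s0 ∈ Accept), but the regex does not match it → eliminate
  (D) 1*(01*01*)*: agrees with the DFA on every string of length ≤ 6
Only (D) is consistent with the DFA.
(D) 1*(01*01*)*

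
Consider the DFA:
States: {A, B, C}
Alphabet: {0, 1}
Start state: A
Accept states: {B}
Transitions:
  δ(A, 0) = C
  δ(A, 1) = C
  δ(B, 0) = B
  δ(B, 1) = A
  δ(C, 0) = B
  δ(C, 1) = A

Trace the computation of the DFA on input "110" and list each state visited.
read '1': A → C
  read '1': C → A
  read '0': A → C
A -> C -> A -> C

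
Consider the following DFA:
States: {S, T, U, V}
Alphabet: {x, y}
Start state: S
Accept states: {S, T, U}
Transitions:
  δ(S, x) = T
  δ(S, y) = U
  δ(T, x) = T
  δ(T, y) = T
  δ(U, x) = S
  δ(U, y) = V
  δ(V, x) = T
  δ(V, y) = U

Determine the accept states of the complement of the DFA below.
Complement accept states = All states \ Original accept states
= {S, T, U, V} \ {S, T, U}
{V}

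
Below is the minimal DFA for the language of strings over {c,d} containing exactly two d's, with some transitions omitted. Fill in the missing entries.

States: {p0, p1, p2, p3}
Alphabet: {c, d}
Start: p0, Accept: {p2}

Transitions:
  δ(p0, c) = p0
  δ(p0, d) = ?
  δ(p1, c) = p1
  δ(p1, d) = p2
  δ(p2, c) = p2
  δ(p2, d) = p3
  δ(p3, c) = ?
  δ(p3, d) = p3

From the language and accept set, identify what each state tracks — p0: zero d's; p1: one d; p2: two d's; p3: ≥ three d's (dead).
Each missing δ(q, a) is the state matching the new tracked value after reading a.
δ(p0, d) = p1; δ(p3, c) = p3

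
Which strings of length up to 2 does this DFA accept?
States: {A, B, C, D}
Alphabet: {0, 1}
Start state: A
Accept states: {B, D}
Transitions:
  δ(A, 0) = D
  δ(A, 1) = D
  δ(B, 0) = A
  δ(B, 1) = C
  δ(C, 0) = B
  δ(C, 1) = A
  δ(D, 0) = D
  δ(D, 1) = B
0, 1, 00, 01, 10, 11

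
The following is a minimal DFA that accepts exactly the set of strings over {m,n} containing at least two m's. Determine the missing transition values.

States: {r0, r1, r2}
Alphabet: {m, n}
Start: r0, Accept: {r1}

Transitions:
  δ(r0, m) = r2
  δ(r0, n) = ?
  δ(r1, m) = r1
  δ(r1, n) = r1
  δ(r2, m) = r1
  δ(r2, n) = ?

From the language and accept set, identify what each state tracks — r0: zero m's seen; r1: ≥ two m's seen; r2: one m seen.
Each missing δ(q, a) is the state matching the new tracked value after reading a.
δ(r0, n) = r0; δ(r2, n) = r2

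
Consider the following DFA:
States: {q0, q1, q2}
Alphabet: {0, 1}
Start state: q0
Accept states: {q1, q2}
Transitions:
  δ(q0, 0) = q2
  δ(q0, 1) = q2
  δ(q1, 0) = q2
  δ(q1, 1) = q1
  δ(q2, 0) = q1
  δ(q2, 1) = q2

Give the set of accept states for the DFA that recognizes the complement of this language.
Complement accept states = All states \ Original accept states
= {q0, q1, q2} \ {q1, q2}
{q0}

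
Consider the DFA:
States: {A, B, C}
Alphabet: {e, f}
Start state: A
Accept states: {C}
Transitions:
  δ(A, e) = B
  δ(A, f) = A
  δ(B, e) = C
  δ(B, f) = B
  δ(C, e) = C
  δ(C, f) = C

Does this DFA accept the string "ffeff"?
Processing string "ffeff":
  A --f--> A
  A --f--> A
  A --e--> B
  B --f--> B
  B --f--> B
Final state: B
Accept states: {C}
No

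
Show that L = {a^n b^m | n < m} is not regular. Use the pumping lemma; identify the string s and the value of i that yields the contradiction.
Assume L is regular with pumping length p. Idea: pumping up the a-block makes the a-count reach the b-count.
Choose s = a^p b^(p+1) ∈ L. By the pumping lemma, s = xyz with |xy| ≤ p, |y| > 0, so y = a^k with k ≥ 1. Then xy²z = a^(p+k) b^(p+1). Since p+k ≥ p+1, the number of a's is no longer strictly less than the number of b's, so xy²z ∉ L.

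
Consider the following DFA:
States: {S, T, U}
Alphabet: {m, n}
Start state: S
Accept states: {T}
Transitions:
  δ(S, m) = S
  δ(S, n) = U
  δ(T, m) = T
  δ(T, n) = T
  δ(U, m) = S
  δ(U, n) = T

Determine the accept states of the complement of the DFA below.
Complement accept states = All states \ Original accept states
= {S, T, U} \ {T}
{S, U}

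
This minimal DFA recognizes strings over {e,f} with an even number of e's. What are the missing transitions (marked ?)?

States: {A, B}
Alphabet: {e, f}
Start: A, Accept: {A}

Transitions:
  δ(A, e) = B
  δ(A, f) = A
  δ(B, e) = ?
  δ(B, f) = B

From the language and accept set, identify what each state tracks — A: even number of e's so far; B: odd number of e's so far.
Each missing δ(q, a) is the state matching the new tracked value after reading a.
δ(B, e) = A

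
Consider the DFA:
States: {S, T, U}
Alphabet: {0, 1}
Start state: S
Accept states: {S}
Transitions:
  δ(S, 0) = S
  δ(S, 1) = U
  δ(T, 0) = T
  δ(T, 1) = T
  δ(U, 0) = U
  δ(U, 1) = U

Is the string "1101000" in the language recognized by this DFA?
Processing string "1101000":
  S --1--> U
  U --1--> U
  U --0--> U
  U --1--> U
  U --0--> U
  U --0--> U
  U --0--> U
Final state: U
Accept states: {S}
No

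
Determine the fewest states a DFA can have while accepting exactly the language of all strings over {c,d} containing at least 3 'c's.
By Myhill–Nerode, count the distinguishable equivalence classes: 4 classes — having seen 0, 1, 2, or ≥3 copies of 'c'; any two classes i < j (j ≤ 3) are distinguished by the string c^(3−j), which takes class j to 3 copies (accepted) but leaves class i below 3 (rejected).
4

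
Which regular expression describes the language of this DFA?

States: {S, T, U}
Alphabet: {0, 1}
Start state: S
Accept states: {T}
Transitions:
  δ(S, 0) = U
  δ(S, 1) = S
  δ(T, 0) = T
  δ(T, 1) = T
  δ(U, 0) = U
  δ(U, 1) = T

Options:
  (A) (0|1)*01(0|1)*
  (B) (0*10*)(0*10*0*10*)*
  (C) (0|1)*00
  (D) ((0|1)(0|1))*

Check each option against the DFA on short strings; one disagreement eliminates an option:
  (A) (0|1)*01(0|1)*: agrees with the DFA on every string of length ≤ 6
  (B) (0*10*)(0*10*0*10*)*: on '1' the DFA goes S → S and rejects (S ∉ Accept), but the regex matches it → eliminate
  (C) (0|1)*00: on '00' the DFA goes S → U → U and rejects (U ∉ Accept), but the regex matches it → eliminate
  (D) ((0|1)(0|1))*: on ε the DFA stays in S and rejects (S ∉ Accept), but the regex matches it → eliminate
Only (A) is consistent with the DFA.
(A) (0|1)*01(0|1)*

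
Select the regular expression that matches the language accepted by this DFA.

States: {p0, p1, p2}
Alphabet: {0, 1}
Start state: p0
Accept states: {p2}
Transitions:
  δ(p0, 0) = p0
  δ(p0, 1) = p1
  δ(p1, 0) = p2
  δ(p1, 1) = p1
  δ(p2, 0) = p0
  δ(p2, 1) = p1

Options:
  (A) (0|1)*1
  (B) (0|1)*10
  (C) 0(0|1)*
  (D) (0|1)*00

Check each option against the DFA on short strings; one disagreement eliminates an option:
  (A) (0|1)*1: on '1' the DFA goes p0 → p1 and rejects (p1 ∉ Accept), but the regex matches it → eliminate
  (B) (0|1)*10: agrees with the DFA on every string of length ≤ 6
  (C) 0(0|1)*: on '0' the DFA goes p0 → p0 and rejects (p0 ∉ Accept), but the regex matches it → eliminate
  (D) (0|1)*00: on '00' the DFA goes p0 → p0 → p0 and rejects (p0 ∉ Accept), but the regex matches it → eliminate
Only (B) is consistent with the DFA.
(B) (0|1)*10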